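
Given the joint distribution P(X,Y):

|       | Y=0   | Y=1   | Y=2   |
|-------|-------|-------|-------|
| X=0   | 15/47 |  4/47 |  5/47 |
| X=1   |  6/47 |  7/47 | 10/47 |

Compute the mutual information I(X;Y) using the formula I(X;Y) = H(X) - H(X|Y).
0.0996 bits

I(X;Y) = H(X) - H(X|Y)

Marginal of X (row sums):
  P(X=0) = 15/47 + 4/47 + 5/47 = 24/47
  P(X=1) = 6/47 + 7/47 + 10/47 = 23/47
H(X) = -[(24/47)·log₂(24/47) + (23/47)·log₂(23/47)]
  = 0.495128 + 0.504545 = 0.99967 bits

Marginal of Y (column sums):
  P(Y=0) = 15/47 + 6/47 = 21/47
  P(Y=1) = 4/47 + 7/47 = 11/47
  P(Y=2) = 5/47 + 10/47 = 15/47
H(X|Y) = Σ_y P(y)·H(X|Y=y):
  Y=0: P(Y=0) = 21/47, P(X|Y=0) = (5/7, 2/7) → H(X|Y=0) = 0.863121
  Y=1: P(Y=1) = 11/47, P(X|Y=1) = (4/11, 7/11) → H(X|Y=1) = 0.945660
  Y=2: P(Y=2) = 15/47, P(X|Y=2) = (1/3, 2/3) → H(X|Y=2) = 0.918296
H(X|Y) = (21/47)·0.863121 + (11/47)·0.945660 + (15/47)·0.918296 = 0.90005 bits

I(X;Y) = H(X) - H(X|Y) = 0.99967 - 0.90005 = 0.0996 bits

Cross-check via I(X;Y) = H(X) + H(Y) - H(X,Y): computing H(Y) from the column sums and H(X,Y) from the 6 cells in the same way gives H(Y) = 1.53553 bits and H(X,Y) = 2.43558 bits, so
I(X;Y) = 0.99967 + 1.53553 - 2.43558 = 0.0996 bits ✓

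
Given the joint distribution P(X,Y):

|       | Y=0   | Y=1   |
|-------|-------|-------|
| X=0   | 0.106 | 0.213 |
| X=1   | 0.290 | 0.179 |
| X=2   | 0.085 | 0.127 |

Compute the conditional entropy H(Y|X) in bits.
0.9484 bits

H(Y|X) = H(X,Y) - H(X)

H(X,Y) = -Σ_{x,y} P(x,y) log₂ P(x,y). Per-cell terms -P(x,y)·log₂P(x,y):
  X=0: 0.34321, 0.47522
  X=1: 0.51790, 0.44427
  X=2: 0.30229, 0.37809
Sum of the 6 terms: H(X,Y) = 2.4610 bits

Marginal of X (row sums):
  P(X=0) = 0.106 + 0.213 = 0.319
  P(X=1) = 0.290 + 0.179 = 0.469
  P(X=2) = 0.085 + 0.127 = 0.212
H(X) = -[0.319·log₂(0.319) + 0.469·log₂(0.469) + 0.212·log₂(0.212)]
  = 0.52583 + 0.51231 + 0.47443 = 1.5126 bits

H(Y|X) = H(X,Y) - H(X) = 2.4610 - 1.5126 = 0.9484 bits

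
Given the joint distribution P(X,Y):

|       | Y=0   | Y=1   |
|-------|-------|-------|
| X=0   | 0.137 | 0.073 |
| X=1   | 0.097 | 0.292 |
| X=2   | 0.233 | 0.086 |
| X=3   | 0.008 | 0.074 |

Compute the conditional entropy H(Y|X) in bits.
0.8170 bits

H(Y|X) = H(X,Y) - H(X)

H(X,Y) = -Σ_{x,y} P(x,y) log₂ P(x,y). Per-cell terms -P(x,y)·log₂P(x,y):
  X=0: 0.3929, 0.2756
  X=1: 0.3265, 0.5186
  X=2: 0.4897, 0.3044
  X=3: 0.0557, 0.2780
Sum of the 8 terms: H(X,Y) = 2.6414 bits

Marginal of X (row sums):
  P(X=0) = 0.137 + 0.073 = 0.210
  P(X=1) = 0.097 + 0.292 = 0.389
  P(X=2) = 0.233 + 0.086 = 0.319
  P(X=3) = 0.008 + 0.074 = 0.082
H(X) = -[0.210·log₂(0.210) + 0.389·log₂(0.389) + 0.319·log₂(0.319) + 0.082·log₂(0.082)]
  = 0.4728 + 0.5299 + 0.5258 + 0.2959 = 1.8244 bits

H(Y|X) = H(X,Y) - H(X) = 2.6414 - 1.8244 = 0.8170 bits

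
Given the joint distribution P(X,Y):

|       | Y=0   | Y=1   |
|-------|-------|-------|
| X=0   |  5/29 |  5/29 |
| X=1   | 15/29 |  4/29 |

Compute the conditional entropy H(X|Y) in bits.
0.8671 bits

H(X|Y) = H(X,Y) - H(Y)

H(X,Y) = -Σ_{x,y} P(x,y) log₂ P(x,y). Per-cell terms -P(x,y)·log₂P(x,y):
  X=0: 0.437251, 0.437251
  X=1: 0.491943, 0.394204
Sum of the 4 terms: H(X,Y) = 1.76065 bits

Marginal of Y (column sums):
  P(Y=0) = 5/29 + 15/29 = 20/29
  P(Y=1) = 5/29 + 4/29 = 9/29
H(Y) = -[(20/29)·log₂(20/29) + (9/29)·log₂(9/29)]
  = 0.369692 + 0.523879 = 0.89357 bits

H(X|Y) = H(X,Y) - H(Y) = 1.76065 - 0.89357 = 0.8671 bits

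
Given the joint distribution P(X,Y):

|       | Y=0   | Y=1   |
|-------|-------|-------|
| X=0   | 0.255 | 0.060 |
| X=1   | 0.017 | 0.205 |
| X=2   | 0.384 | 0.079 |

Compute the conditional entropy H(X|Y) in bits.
1.2058 bits

H(X|Y) = H(X,Y) - H(Y)

H(X,Y) = -Σ_{x,y} P(x,y) log₂ P(x,y). Per-cell terms -P(x,y)·log₂P(x,y):
  X=0: 0.50271, 0.24353
  X=1: 0.09993, 0.46869
  X=2: 0.53024, 0.28930
Sum of the 6 terms: H(X,Y) = 2.1344 bits

Marginal of Y (column sums):
  P(Y=0) = 0.255 + 0.017 + 0.384 = 0.656
  P(Y=1) = 0.060 + 0.205 + 0.079 = 0.344
H(Y) = -[0.656·log₂(0.656) + 0.344·log₂(0.344)]
  = 0.39900 + 0.52959 = 0.9286 bits

H(X|Y) = H(X,Y) - H(Y) = 2.1344 - 0.9286 = 1.2058 bits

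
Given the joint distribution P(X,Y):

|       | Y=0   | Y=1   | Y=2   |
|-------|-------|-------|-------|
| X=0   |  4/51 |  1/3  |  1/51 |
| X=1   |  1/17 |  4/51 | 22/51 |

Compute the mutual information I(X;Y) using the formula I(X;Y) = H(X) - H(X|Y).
0.4455 bits

I(X;Y) = H(X) - H(X|Y)

Marginal of X (row sums):
  P(X=0) = 4/51 + 1/3 + 1/51 = 22/51
  P(X=1) = 1/17 + 4/51 + 22/51 = 29/51
H(X) = -[(22/51)·log₂(22/51) + (29/51)·log₂(29/51)]
  = 0.52325 + 0.46312 = 0.98637 bits

Marginal of Y (column sums):
  P(Y=0) = 4/51 + 1/17 = 7/51
  P(Y=1) = 1/3 + 4/51 = 7/17
  P(Y=2) = 1/51 + 22/51 = 23/51
H(X|Y) = Σ_y P(y)·H(X|Y=y):
  Y=0: P(Y=0) = 7/51, P(X|Y=0) = (4/7, 3/7) → H(X|Y=0) = 0.98523
  Y=1: P(Y=1) = 7/17, P(X|Y=1) = (17/21, 4/21) → H(X|Y=1) = 0.70247
  Y=2: P(Y=2) = 23/51, P(X|Y=2) = (1/23, 22/23) → H(X|Y=2) = 0.25802
H(X|Y) = (7/51)·0.98523 + (7/17)·0.70247 + (23/51)·0.25802 = 0.54084 bits

I(X;Y) = H(X) - H(X|Y) = 0.98637 - 0.54084 = 0.4455 bits

Cross-check via I(X;Y) = H(X) + H(Y) - H(X,Y): computing H(Y) from the column sums and H(X,Y) from the 6 cells in the same way gives H(Y) = 1.43846 bits and H(X,Y) = 1.97930 bits, so
I(X;Y) = 0.98637 + 1.43846 - 1.97930 = 0.4455 bits ✓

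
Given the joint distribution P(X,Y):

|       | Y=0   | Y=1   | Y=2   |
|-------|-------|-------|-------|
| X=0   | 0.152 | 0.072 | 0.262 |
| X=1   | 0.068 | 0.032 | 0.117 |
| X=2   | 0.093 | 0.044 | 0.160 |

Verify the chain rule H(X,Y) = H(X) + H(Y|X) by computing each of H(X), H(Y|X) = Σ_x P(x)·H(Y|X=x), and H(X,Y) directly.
H(X) = 1.5044 bits, H(Y|X) = 1.4130 bits, H(X,Y) = 2.9175 bits

Marginal of X (row sums):
  P(X=0) = 0.152 + 0.072 + 0.262 = 0.486
  P(X=1) = 0.068 + 0.032 + 0.117 = 0.217
  P(X=2) = 0.093 + 0.044 + 0.160 = 0.297
H(X) = -[0.486·log₂(0.486) + 0.217·log₂(0.217) + 0.297·log₂(0.297)]
  = 0.5059 + 0.4783 + 0.5202 = 1.5044 bits

H(Y|X) = Σ_x P(x)·H(Y|X=x):
  X=0: P(X=0) = 0.486, P(Y|X=0) = (76/243, 4/27, 131/243) → H(Y|X=0) = 1.4131
  X=1: P(X=1) = 0.217, P(Y|X=1) = (68/217, 32/217, 117/217) → H(Y|X=1) = 1.4123
  X=2: P(X=2) = 0.297, P(Y|X=2) = (31/99, 4/27, 160/297) → H(Y|X=2) = 1.4134
H(Y|X) = 0.486·1.4131 + 0.217·1.4123 + 0.297·1.4134 = 1.4130 bits

H(X,Y) = -Σ_{x,y} P(x,y) log₂ P(x,y). Per-cell terms -P(x,y)·log₂P(x,y):
  X=0: 0.4131, 0.2733, 0.5063
  X=1: 0.2637, 0.1589, 0.3622
  X=2: 0.3187, 0.1983, 0.4230
Sum of the 9 terms: H(X,Y) = 2.9175 bits

Chain rule check:
  H(X) + H(Y|X) = 1.5044 + 1.4130 = 2.9174 bits
  H(X,Y) = 2.9175 bits
✓ Chain rule verified (Δ = 0.0001 is 4-dp rounding noise: each of the three values was rounded independently).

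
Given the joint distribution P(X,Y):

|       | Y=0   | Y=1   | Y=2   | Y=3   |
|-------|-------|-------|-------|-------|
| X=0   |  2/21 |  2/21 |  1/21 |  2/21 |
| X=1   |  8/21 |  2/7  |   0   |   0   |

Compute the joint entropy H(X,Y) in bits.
2.2252 bits

H(X,Y) = -Σ_{x,y} P(x,y) log₂ P(x,y). Per-cell terms -P(x,y)·log₂P(x,y):
  X=0: 0.32308, 0.32308, 0.20916, 0.32308
  X=1: 0.53041, 0.51639, 0.00000, 0.00000
  (cells with P = 0 contribute 0)
Sum of the 8 terms: H(X,Y) = 2.2252 bits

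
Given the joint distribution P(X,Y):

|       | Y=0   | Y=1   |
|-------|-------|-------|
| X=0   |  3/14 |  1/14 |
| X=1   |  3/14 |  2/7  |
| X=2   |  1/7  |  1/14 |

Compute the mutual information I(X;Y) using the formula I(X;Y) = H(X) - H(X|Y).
0.0640 bits

I(X;Y) = H(X) - H(X|Y)

Marginal of X (row sums):
  P(X=0) = 3/14 + 1/14 = 2/7
  P(X=1) = 3/14 + 2/7 = 1/2
  P(X=2) = 1/7 + 1/14 = 3/14
H(X) = -[(2/7)·log₂(2/7) + (1/2)·log₂(1/2) + (3/14)·log₂(3/14)]
  = 0.5164 + 0.5000 + 0.4762 = 1.4926 bits

Marginal of Y (column sums):
  P(Y=0) = 3/14 + 3/14 + 1/7 = 4/7
  P(Y=1) = 1/14 + 2/7 + 1/14 = 3/7
H(X|Y) = Σ_y P(y)·H(X|Y=y):
  Y=0: P(Y=0) = 4/7, P(X|Y=0) = (3/8, 3/8, 1/4) → H(X|Y=0) = 1.5613
  Y=1: P(Y=1) = 3/7, P(X|Y=1) = (1/6, 2/3, 1/6) → H(X|Y=1) = 1.2516
H(X|Y) = (4/7)·1.5613 + (3/7)·1.2516 = 1.4286 bits

I(X;Y) = H(X) - H(X|Y) = 1.4926 - 1.4286 = 0.0640 bits

Cross-check via I(X;Y) = H(X) + H(Y) - H(X,Y): computing H(Y) from the column sums and H(X,Y) from the 6 cells in the same way gives H(Y) = 0.9852 bits and H(X,Y) = 2.4138 bits, so
I(X;Y) = 1.4926 + 0.9852 - 2.4138 = 0.0640 bits ✓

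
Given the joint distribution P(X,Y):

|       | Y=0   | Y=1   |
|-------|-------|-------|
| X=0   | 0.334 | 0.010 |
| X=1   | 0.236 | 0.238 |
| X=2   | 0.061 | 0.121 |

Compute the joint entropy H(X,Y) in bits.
2.1942 bits

H(X,Y) = -Σ_{x,y} P(x,y) log₂ P(x,y). Per-cell terms -P(x,y)·log₂P(x,y):
  X=0: 0.52841, 0.06644
  X=1: 0.49162, 0.49289
  X=2: 0.24614, 0.36868
Sum of the 6 terms: H(X,Y) = 2.1942 bits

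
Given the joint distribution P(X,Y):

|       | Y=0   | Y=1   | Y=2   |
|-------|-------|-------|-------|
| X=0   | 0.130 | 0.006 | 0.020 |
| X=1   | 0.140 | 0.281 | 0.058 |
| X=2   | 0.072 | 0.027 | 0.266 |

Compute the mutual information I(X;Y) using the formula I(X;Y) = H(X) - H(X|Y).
0.4293 bits

I(X;Y) = H(X) - H(X|Y)

Marginal of X (row sums):
  P(X=0) = 0.130 + 0.006 + 0.020 = 0.156
  P(X=1) = 0.140 + 0.281 + 0.058 = 0.479
  P(X=2) = 0.072 + 0.027 + 0.266 = 0.365
H(X) = -[0.156·log₂(0.156) + 0.479·log₂(0.479) + 0.365·log₂(0.365)]
  = 0.41814 + 0.50865 + 0.53072 = 1.45751 bits

Marginal of Y (column sums):
  P(Y=0) = 0.130 + 0.140 + 0.072 = 0.342
  P(Y=1) = 0.006 + 0.281 + 0.027 = 0.314
  P(Y=2) = 0.020 + 0.058 + 0.266 = 0.344
H(X|Y) = Σ_y P(y)·H(X|Y=y):
  Y=0: P(Y=0) = 0.342, P(X|Y=0) = (65/171, 70/171, 4/19) → H(X|Y=0) = 1.53118
  Y=1: P(Y=1) = 0.314, P(X|Y=1) = (3/157, 281/314, 27/314) → H(X|Y=1) = 0.55683
  Y=2: P(Y=2) = 0.344, P(X|Y=2) = (5/86, 29/172, 133/172) → H(X|Y=2) = 0.95851
H(X|Y) = 0.342·1.53118 + 0.314·0.55683 + 0.344·0.95851 = 1.02824 bits

I(X;Y) = H(X) - H(X|Y) = 1.45751 - 1.02824 = 0.4293 bits

Cross-check via I(X;Y) = H(X) + H(Y) - H(X,Y): computing H(Y) from the column sums and H(X,Y) from the 9 cells in the same way gives H(Y) = 1.58373 bits and H(X,Y) = 2.61197 bits, so
I(X;Y) = 1.45751 + 1.58373 - 2.61197 = 0.4293 bits ✓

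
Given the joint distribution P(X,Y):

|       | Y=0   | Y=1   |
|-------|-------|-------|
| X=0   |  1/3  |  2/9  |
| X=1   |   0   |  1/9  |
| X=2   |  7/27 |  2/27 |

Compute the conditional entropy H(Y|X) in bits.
0.7942 bits

H(Y|X) = H(X,Y) - H(X)

H(X,Y) = -Σ_{x,y} P(x,y) log₂ P(x,y). Per-cell terms -P(x,y)·log₂P(x,y):
  X=0: 0.52832, 0.48221
  X=1: 0.00000, 0.35221
  X=2: 0.50492, 0.27814
  (cells with P = 0 contribute 0)
Sum of the 6 terms: H(X,Y) = 2.1458 bits

Marginal of X (row sums):
  P(X=0) = 1/3 + 2/9 = 5/9
  P(X=1) = 0 + 1/9 = 1/9
  P(X=2) = 7/27 + 2/27 = 1/3
H(X) = -[(5/9)·log₂(5/9) + (1/9)·log₂(1/9) + (1/3)·log₂(1/3)]
  = 0.47111 + 0.35221 + 0.52832 = 1.3516 bits

H(Y|X) = H(X,Y) - H(X) = 2.1458 - 1.3516 = 0.7942 bits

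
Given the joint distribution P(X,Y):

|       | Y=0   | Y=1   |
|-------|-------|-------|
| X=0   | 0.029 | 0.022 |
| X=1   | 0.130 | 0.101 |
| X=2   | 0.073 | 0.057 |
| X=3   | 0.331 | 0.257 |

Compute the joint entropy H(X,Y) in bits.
2.5289 bits

H(X,Y) = -Σ_{x,y} P(x,y) log₂ P(x,y). Per-cell terms -P(x,y)·log₂P(x,y):
  X=0: 0.1481, 0.1211
  X=1: 0.3826, 0.3341
  X=2: 0.2756, 0.2356
  X=3: 0.5280, 0.5038
Sum of the 8 terms: H(X,Y) = 2.5289 bits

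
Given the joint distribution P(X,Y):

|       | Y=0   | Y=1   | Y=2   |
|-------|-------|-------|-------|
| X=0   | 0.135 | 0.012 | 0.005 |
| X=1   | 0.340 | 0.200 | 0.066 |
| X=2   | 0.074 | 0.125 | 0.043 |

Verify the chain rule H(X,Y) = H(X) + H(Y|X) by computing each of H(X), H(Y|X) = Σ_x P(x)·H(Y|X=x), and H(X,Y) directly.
H(X) = 1.3464 bits, H(Y|X) = 1.2590 bits, H(X,Y) = 2.6053 bits

Marginal of X (row sums):
  P(X=0) = 0.135 + 0.012 + 0.005 = 0.152
  P(X=1) = 0.340 + 0.200 + 0.066 = 0.606
  P(X=2) = 0.074 + 0.125 + 0.043 = 0.242
H(X) = -[0.152·log₂(0.152) + 0.606·log₂(0.606) + 0.242·log₂(0.242)]
  = 0.41311 + 0.43790 + 0.49535 = 1.3464 bits

H(Y|X) = Σ_x P(x)·H(Y|X=x):
  X=0: P(X=0) = 0.152, P(Y|X=0) = (135/152, 3/38, 5/152) → H(Y|X=0) = 0.60320
  X=1: P(X=1) = 0.606, P(Y|X=1) = (170/303, 100/303, 11/101) → H(Y|X=1) = 1.34401
  X=2: P(X=2) = 0.242, P(Y|X=2) = (37/121, 125/242, 43/242) → H(Y|X=2) = 1.45790
H(Y|X) = 0.152·0.60320 + 0.606·1.34401 + 0.242·1.45790 = 1.2590 bits

H(X,Y) = -Σ_{x,y} P(x,y) log₂ P(x,y). Per-cell terms -P(x,y)·log₂P(x,y):
  X=0: 0.39001, 0.07657, 0.03822
  X=1: 0.52917, 0.46439, 0.25881
  X=2: 0.27797, 0.37500, 0.19520
Sum of the 9 terms: H(X,Y) = 2.6053 bits

Chain rule check:
  H(X) + H(Y|X) = 1.3464 + 1.2590 = 2.6054 bits
  H(X,Y) = 2.6053 bits
✓ Chain rule verified (Δ = 0.0001 is 4-dp rounding noise: each of the three values was rounded independently).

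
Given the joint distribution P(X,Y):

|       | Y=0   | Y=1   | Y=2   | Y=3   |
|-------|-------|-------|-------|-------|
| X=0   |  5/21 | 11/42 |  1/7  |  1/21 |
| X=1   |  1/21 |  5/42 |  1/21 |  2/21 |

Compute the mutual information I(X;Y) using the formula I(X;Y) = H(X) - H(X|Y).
0.0798 bits

I(X;Y) = H(X) - H(X|Y)

Marginal of X (row sums):
  P(X=0) = 5/21 + 11/42 + 1/7 + 1/21 = 29/42
  P(X=1) = 1/21 + 5/42 + 1/21 + 2/21 = 13/42
H(X) = -[(29/42)·log₂(29/42) + (13/42)·log₂(13/42)]
  = 0.3689 + 0.5237 = 0.8926 bits

Marginal of Y (column sums):
  P(Y=0) = 5/21 + 1/21 = 2/7
  P(Y=1) = 11/42 + 5/42 = 8/21
  P(Y=2) = 1/7 + 1/21 = 4/21
  P(Y=3) = 1/21 + 2/21 = 1/7
H(X|Y) = Σ_y P(y)·H(X|Y=y):
  Y=0: P(Y=0) = 2/7, P(X|Y=0) = (5/6, 1/6) → H(X|Y=0) = 0.6500
  Y=1: P(Y=1) = 8/21, P(X|Y=1) = (11/16, 5/16) → H(X|Y=1) = 0.8960
  Y=2: P(Y=2) = 4/21, P(X|Y=2) = (3/4, 1/4) → H(X|Y=2) = 0.8113
  Y=3: P(Y=3) = 1/7, P(X|Y=3) = (1/3, 2/3) → H(X|Y=3) = 0.9183
H(X|Y) = (2/7)·0.6500 + (8/21)·0.8960 + (4/21)·0.8113 + (1/7)·0.9183 = 0.8128 bits

I(X;Y) = H(X) - H(X|Y) = 0.8926 - 0.8128 = 0.0798 bits

Cross-check via I(X;Y) = H(X) + H(Y) - H(X,Y): computing H(Y) from the column sums and H(X,Y) from the 8 cells in the same way gives H(Y) = 1.9035 bits and H(X,Y) = 2.7163 bits, so
I(X;Y) = 0.8926 + 1.9035 - 2.7163 = 0.0798 bits ✓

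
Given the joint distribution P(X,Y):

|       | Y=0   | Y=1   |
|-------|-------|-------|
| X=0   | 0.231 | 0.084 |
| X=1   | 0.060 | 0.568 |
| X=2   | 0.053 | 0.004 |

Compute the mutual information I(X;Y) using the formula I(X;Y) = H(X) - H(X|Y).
0.3586 bits

I(X;Y) = H(X) - H(X|Y)

Marginal of X (row sums):
  P(X=0) = 0.231 + 0.084 = 0.315
  P(X=1) = 0.060 + 0.568 = 0.628
  P(X=2) = 0.053 + 0.004 = 0.057
H(X) = -[0.315·log₂(0.315) + 0.628·log₂(0.628) + 0.057·log₂(0.057)]
  = 0.52497 + 0.42149 + 0.23557 = 1.1820 bits

Marginal of Y (column sums):
  P(Y=0) = 0.231 + 0.060 + 0.053 = 0.344
  P(Y=1) = 0.084 + 0.568 + 0.004 = 0.656
H(X|Y) = Σ_y P(y)·H(X|Y=y):
  Y=0: P(Y=0) = 0.344, P(X|Y=0) = (231/344, 15/86, 53/344) → H(X|Y=0) = 1.24095
  Y=1: P(Y=1) = 0.656, P(X|Y=1) = (21/164, 71/82, 1/164) → H(X|Y=1) = 0.60449
H(X|Y) = 0.344·1.24095 + 0.656·0.60449 = 0.8234 bits

I(X;Y) = H(X) - H(X|Y) = 1.1820 - 0.8234 = 0.3586 bits

Cross-check via I(X;Y) = H(X) + H(Y) - H(X,Y): computing H(Y) from the column sums and H(X,Y) from the 6 cells in the same way gives H(Y) = 0.9286 bits and H(X,Y) = 1.7520 bits, so
I(X;Y) = 1.1820 + 0.9286 - 1.7520 = 0.3586 bits ✓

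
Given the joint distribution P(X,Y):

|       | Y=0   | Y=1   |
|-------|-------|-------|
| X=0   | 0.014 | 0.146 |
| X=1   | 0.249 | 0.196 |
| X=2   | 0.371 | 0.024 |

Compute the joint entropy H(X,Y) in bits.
2.1116 bits

H(X,Y) = -Σ_{x,y} P(x,y) log₂ P(x,y). Per-cell terms -P(x,y)·log₂P(x,y):
  X=0: 0.08622, 0.40529
  X=1: 0.49944, 0.46081
  X=2: 0.53072, 0.12914
Sum of the 6 terms: H(X,Y) = 2.1116 bits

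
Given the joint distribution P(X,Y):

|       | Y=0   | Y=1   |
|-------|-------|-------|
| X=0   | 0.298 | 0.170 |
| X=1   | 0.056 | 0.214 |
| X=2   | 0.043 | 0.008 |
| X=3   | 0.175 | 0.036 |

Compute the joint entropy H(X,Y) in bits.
2.5276 bits

H(X,Y) = -Σ_{x,y} P(x,y) log₂ P(x,y). Per-cell terms -P(x,y)·log₂P(x,y):
  X=0: 0.52049, 0.43459
  X=1: 0.23287, 0.47600
  X=2: 0.19520, 0.05573
  X=3: 0.44005, 0.17265
Sum of the 8 terms: H(X,Y) = 2.5276 bits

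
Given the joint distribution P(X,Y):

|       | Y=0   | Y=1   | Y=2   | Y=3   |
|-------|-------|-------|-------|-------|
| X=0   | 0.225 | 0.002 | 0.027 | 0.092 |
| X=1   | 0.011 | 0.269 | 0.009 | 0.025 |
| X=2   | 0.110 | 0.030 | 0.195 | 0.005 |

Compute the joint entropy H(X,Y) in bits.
2.7350 bits

H(X,Y) = -Σ_{x,y} P(x,y) log₂ P(x,y). Per-cell terms -P(x,y)·log₂P(x,y):
  X=0: 0.48420, 0.01793, 0.14069, 0.31668
  X=1: 0.07157, 0.50957, 0.06116, 0.13305
  X=2: 0.35029, 0.15177, 0.45990, 0.03822
Sum of the 12 terms: H(X,Y) = 2.7350 bits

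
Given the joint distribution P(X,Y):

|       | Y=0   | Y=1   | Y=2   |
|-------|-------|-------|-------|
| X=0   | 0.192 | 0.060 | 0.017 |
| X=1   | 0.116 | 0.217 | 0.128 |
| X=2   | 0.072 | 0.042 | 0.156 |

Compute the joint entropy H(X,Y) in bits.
2.9026 bits

H(X,Y) = -Σ_{x,y} P(x,y) log₂ P(x,y). Per-cell terms -P(x,y)·log₂P(x,y):
  X=0: 0.45712, 0.24353, 0.09993
  X=1: 0.36051, 0.47832, 0.37962
  X=2: 0.27330, 0.19209, 0.41814
Sum of the 9 terms: H(X,Y) = 2.9026 bits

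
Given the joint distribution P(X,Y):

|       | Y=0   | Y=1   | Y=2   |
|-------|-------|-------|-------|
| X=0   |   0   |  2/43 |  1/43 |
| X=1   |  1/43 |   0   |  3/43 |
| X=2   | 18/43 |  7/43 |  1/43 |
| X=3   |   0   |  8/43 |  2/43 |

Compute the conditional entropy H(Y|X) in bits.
0.9470 bits

H(Y|X) = H(X,Y) - H(X)

H(X,Y) = -Σ_{x,y} P(x,y) log₂ P(x,y). Per-cell terms -P(x,y)·log₂P(x,y):
  X=0: 0.0000, 0.2059, 0.1262
  X=1: 0.1262, 0.0000, 0.2680
  X=2: 0.5259, 0.4263, 0.1262
  X=3: 0.0000, 0.4514, 0.2059
  (cells with P = 0 contribute 0)
Sum of the 12 terms: H(X,Y) = 2.4620 bits

Marginal of X (row sums):
  P(X=0) = 0 + 2/43 + 1/43 = 3/43
  P(X=1) = 1/43 + 0 + 3/43 = 4/43
  P(X=2) = 18/43 + 7/43 + 1/43 = 26/43
  P(X=3) = 0 + 8/43 + 2/43 = 10/43
H(X) = -[(3/43)·log₂(3/43) + (4/43)·log₂(4/43) + (26/43)·log₂(26/43) + (10/43)·log₂(10/43)]
  = 0.2680 + 0.3187 + 0.4389 + 0.4894 = 1.5150 bits

H(Y|X) = H(X,Y) - H(X) = 2.4620 - 1.5150 = 0.9470 bits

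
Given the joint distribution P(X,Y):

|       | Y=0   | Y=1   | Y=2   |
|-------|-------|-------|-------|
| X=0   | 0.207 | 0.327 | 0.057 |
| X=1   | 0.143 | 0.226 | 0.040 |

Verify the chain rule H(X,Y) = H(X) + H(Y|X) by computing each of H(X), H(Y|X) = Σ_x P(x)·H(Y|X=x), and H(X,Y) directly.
H(X) = 0.9760 bits, H(Y|X) = 1.3292 bits, H(X,Y) = 2.3052 bits

Marginal of X (row sums):
  P(X=0) = 0.207 + 0.327 + 0.057 = 0.591
  P(X=1) = 0.143 + 0.226 + 0.040 = 0.409
H(X) = -[0.591·log₂(0.591) + 0.409·log₂(0.409)]
  = 0.44843 + 0.52754 = 0.9760 bits

H(Y|X) = Σ_x P(x)·H(Y|X=x):
  X=0: P(X=0) = 0.591, P(Y|X=0) = (69/197, 109/197, 19/197) → H(Y|X=0) = 1.32799
  X=1: P(X=1) = 0.409, P(Y|X=1) = (143/409, 226/409, 40/409) → H(Y|X=1) = 1.33097
H(Y|X) = 0.591·1.32799 + 0.409·1.33097 = 1.3292 bits

H(X,Y) = -Σ_{x,y} P(x,y) log₂ P(x,y). Per-cell terms -P(x,y)·log₂P(x,y):
  X=0: 0.47037, 0.52733, 0.23557
  X=1: 0.40125, 0.48491, 0.18575
Sum of the 6 terms: H(X,Y) = 2.3052 bits

Chain rule check:
  H(X) + H(Y|X) = 0.9760 + 1.3292 = 2.3052 bits
  H(X,Y) = 2.3052 bits
✓ Chain rule verified.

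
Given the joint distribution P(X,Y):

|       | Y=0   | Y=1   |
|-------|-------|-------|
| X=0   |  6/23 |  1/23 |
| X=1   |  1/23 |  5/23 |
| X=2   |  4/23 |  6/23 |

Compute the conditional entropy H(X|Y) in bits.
1.3237 bits

H(X|Y) = H(X,Y) - H(Y)

H(X,Y) = -Σ_{x,y} P(x,y) log₂ P(x,y). Per-cell terms -P(x,y)·log₂P(x,y):
  X=0: 0.5057, 0.1967
  X=1: 0.1967, 0.4786
  X=2: 0.4389, 0.5057
Sum of the 6 terms: H(X,Y) = 2.3223 bits

Marginal of Y (column sums):
  P(Y=0) = 6/23 + 1/23 + 4/23 = 11/23
  P(Y=1) = 1/23 + 5/23 + 6/23 = 12/23
H(Y) = -[(11/23)·log₂(11/23) + (12/23)·log₂(12/23)]
  = 0.5089 + 0.4897 = 0.9986 bits

H(X|Y) = H(X,Y) - H(Y) = 2.3223 - 0.9986 = 1.3237 bits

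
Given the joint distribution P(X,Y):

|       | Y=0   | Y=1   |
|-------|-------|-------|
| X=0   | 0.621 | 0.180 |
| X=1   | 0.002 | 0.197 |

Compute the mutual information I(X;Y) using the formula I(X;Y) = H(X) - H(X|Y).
0.3240 bits

I(X;Y) = H(X) - H(X|Y)

Marginal of X (row sums):
  P(X=0) = 0.621 + 0.180 = 0.801
  P(X=1) = 0.002 + 0.197 = 0.199
H(X) = -[0.801·log₂(0.801) + 0.199·log₂(0.199)]
  = 0.2564 + 0.4635 = 0.7199 bits

Marginal of Y (column sums):
  P(Y=0) = 0.621 + 0.002 = 0.623
  P(Y=1) = 0.180 + 0.197 = 0.377
H(X|Y) = Σ_y P(y)·H(X|Y=y):
  Y=0: P(Y=0) = 0.623, P(X|Y=0) = (621/623, 2/623) → H(X|Y=0) = 0.0312
  Y=1: P(Y=1) = 0.377, P(X|Y=1) = (180/377, 197/377) → H(X|Y=1) = 0.9985
H(X|Y) = 0.623·0.0312 + 0.377·0.9985 = 0.3959 bits

I(X;Y) = H(X) - H(X|Y) = 0.7199 - 0.3959 = 0.3240 bits

Cross-check via I(X;Y) = H(X) + H(Y) - H(X,Y): computing H(Y) from the column sums and H(X,Y) from the 4 cells in the same way gives H(Y) = 0.9559 bits and H(X,Y) = 1.3518 bits, so
I(X;Y) = 0.7199 + 0.9559 - 1.3518 = 0.3240 bits ✓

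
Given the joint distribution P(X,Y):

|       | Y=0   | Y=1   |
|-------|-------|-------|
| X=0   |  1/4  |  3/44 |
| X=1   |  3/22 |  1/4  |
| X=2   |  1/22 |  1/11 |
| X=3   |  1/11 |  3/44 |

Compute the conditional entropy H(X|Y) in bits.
1.7535 bits

H(X|Y) = H(X,Y) - H(Y)

H(X,Y) = -Σ_{x,y} P(x,y) log₂ P(x,y). Per-cell terms -P(x,y)·log₂P(x,y):
  X=0: 0.50000, 0.26417
  X=1: 0.39197, 0.50000
  X=2: 0.20270, 0.31449
  X=3: 0.31449, 0.26417
Sum of the 8 terms: H(X,Y) = 2.7520 bits

Marginal of Y (column sums):
  P(Y=0) = 1/4 + 3/22 + 1/22 + 1/11 = 23/44
  P(Y=1) = 3/44 + 1/4 + 1/11 + 3/44 = 21/44
H(Y) = -[(23/44)·log₂(23/44) + (21/44)·log₂(21/44)]
  = 0.48920 + 0.50930 = 0.9985 bits

H(X|Y) = H(X,Y) - H(Y) = 2.7520 - 0.9985 = 1.7535 bits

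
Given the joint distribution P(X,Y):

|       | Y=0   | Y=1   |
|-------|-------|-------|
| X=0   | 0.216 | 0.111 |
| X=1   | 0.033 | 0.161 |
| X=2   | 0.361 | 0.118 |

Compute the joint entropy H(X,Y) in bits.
2.3107 bits

H(X,Y) = -Σ_{x,y} P(x,y) log₂ P(x,y). Per-cell terms -P(x,y)·log₂P(x,y):
  X=0: 0.477554, 0.352022
  X=1: 0.162406, 0.424214
  X=2: 0.530644, 0.363811
Sum of the 6 terms: H(X,Y) = 2.3107 bits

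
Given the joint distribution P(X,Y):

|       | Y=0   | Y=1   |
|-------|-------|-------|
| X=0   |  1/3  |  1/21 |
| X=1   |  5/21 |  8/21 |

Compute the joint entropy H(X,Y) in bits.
1.7608 bits

H(X,Y) = -Σ_{x,y} P(x,y) log₂ P(x,y). Per-cell terms -P(x,y)·log₂P(x,y):
  X=0: 0.5283, 0.2092
  X=1: 0.4929, 0.5304
Sum of the 4 terms: H(X,Y) = 1.7608 bits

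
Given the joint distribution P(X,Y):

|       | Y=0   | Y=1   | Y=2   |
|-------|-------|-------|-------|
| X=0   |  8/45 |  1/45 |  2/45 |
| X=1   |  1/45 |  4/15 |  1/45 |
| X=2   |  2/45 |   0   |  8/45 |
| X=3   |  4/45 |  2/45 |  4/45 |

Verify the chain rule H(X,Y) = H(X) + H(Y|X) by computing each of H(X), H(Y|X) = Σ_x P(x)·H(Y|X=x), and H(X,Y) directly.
H(X) = 1.9853 bits, H(Y|X) = 0.9950 bits, H(X,Y) = 2.9803 bits

Marginal of X (row sums):
  P(X=0) = 8/45 + 1/45 + 2/45 = 11/45
  P(X=1) = 1/45 + 4/15 + 1/45 = 14/45
  P(X=2) = 2/45 + 0 + 8/45 = 2/9
  P(X=3) = 4/45 + 2/45 + 4/45 = 2/9
H(X) = -[(11/45)·log₂(11/45) + (14/45)·log₂(14/45) + (2/9)·log₂(2/9) + (2/9)·log₂(2/9)]
  = 0.49681 + 0.52407 + 0.48221 + 0.48221 = 1.9853 bits

H(Y|X) = Σ_x P(x)·H(Y|X=x):
  X=0: P(X=0) = 11/45, P(Y|X=0) = (8/11, 1/11, 2/11) → H(Y|X=0) = 1.09580
  X=1: P(X=1) = 14/45, P(Y|X=1) = (1/14, 6/7, 1/14) → H(Y|X=1) = 0.73453
  X=2: P(X=2) = 2/9, P(Y|X=2) = (1/5, 0, 4/5) → H(Y|X=2) = 0.72193
  X=3: P(X=3) = 2/9, P(Y|X=3) = (2/5, 1/5, 2/5) → H(Y|X=3) = 1.52193
H(Y|X) = (11/45)·1.09580 + (14/45)·0.73453 + (2/9)·0.72193 + (2/9)·1.52193 = 0.9950 bits

H(X,Y) = -Σ_{x,y} P(x,y) log₂ P(x,y). Per-cell terms -P(x,y)·log₂P(x,y):
  X=0: 0.44300, 0.12204, 0.19964
  X=1: 0.12204, 0.50850, 0.12204
  X=2: 0.19964, 0.00000, 0.44300
  X=3: 0.31039, 0.19964, 0.31039
  (cells with P = 0 contribute 0)
Sum of the 12 terms: H(X,Y) = 2.9803 bits

Chain rule check:
  H(X) + H(Y|X) = 1.9853 + 0.9950 = 2.9803 bits
  H(X,Y) = 2.9803 bits
✓ Chain rule verified.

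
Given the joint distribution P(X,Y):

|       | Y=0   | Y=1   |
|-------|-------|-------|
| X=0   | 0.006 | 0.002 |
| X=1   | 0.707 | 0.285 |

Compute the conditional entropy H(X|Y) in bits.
0.0672 bits

H(X|Y) = H(X,Y) - H(Y)

H(X,Y) = -Σ_{x,y} P(x,y) log₂ P(x,y). Per-cell terms -P(x,y)·log₂P(x,y):
  X=0: 0.04428, 0.01793
  X=1: 0.35365, 0.51613
Sum of the 4 terms: H(X,Y) = 0.9320 bits

Marginal of Y (column sums):
  P(Y=0) = 0.006 + 0.707 = 0.713
  P(Y=1) = 0.002 + 0.285 = 0.287
H(Y) = -[0.713·log₂(0.713) + 0.287·log₂(0.287)]
  = 0.34796 + 0.51685 = 0.8648 bits

H(X|Y) = H(X,Y) - H(Y) = 0.9320 - 0.8648 = 0.0672 bits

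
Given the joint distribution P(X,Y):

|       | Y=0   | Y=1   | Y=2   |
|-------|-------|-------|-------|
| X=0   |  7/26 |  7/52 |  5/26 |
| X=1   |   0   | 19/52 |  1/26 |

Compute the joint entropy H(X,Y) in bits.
2.0680 bits

H(X,Y) = -Σ_{x,y} P(x,y) log₂ P(x,y). Per-cell terms -P(x,y)·log₂P(x,y):
  X=0: 0.509677, 0.389454, 0.457406
  X=1: 0.000000, 0.530726, 0.180786
  (cells with P = 0 contribute 0)
Sum of the 6 terms: H(X,Y) = 2.0680 bits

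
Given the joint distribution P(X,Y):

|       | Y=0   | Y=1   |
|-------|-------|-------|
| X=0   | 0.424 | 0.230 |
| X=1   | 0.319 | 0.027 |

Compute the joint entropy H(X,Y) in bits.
1.6790 bits

H(X,Y) = -Σ_{x,y} P(x,y) log₂ P(x,y). Per-cell terms -P(x,y)·log₂P(x,y):
  X=0: 0.52485, 0.48767
  X=1: 0.52583, 0.14069
Sum of the 4 terms: H(X,Y) = 1.6790 bits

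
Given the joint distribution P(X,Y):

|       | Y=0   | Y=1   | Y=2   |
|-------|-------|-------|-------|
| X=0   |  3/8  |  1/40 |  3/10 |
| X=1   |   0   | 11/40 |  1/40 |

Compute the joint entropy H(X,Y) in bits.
1.8300 bits

H(X,Y) = -Σ_{x,y} P(x,y) log₂ P(x,y). Per-cell terms -P(x,y)·log₂P(x,y):
  X=0: 0.53064, 0.13305, 0.52109
  X=1: 0.00000, 0.51219, 0.13305
  (cells with P = 0 contribute 0)
Sum of the 6 terms: H(X,Y) = 1.8300 bits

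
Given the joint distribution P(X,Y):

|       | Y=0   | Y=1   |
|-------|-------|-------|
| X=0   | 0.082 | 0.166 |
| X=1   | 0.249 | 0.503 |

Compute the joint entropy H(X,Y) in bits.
1.7240 bits

H(X,Y) = -Σ_{x,y} P(x,y) log₂ P(x,y). Per-cell terms -P(x,y)·log₂P(x,y):
  X=0: 0.29588, 0.43006
  X=1: 0.49944, 0.49866
Sum of the 4 terms: H(X,Y) = 1.7240 bits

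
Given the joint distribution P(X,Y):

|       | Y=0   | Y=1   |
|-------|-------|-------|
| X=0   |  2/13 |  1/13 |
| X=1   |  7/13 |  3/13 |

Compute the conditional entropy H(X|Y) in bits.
0.7787 bits

H(X|Y) = H(X,Y) - H(Y)

H(X,Y) = -Σ_{x,y} P(x,y) log₂ P(x,y). Per-cell terms -P(x,y)·log₂P(x,y):
  X=0: 0.4155, 0.2846
  X=1: 0.4809, 0.4882
Sum of the 4 terms: H(X,Y) = 1.6692 bits

Marginal of Y (column sums):
  P(Y=0) = 2/13 + 7/13 = 9/13
  P(Y=1) = 1/13 + 3/13 = 4/13
H(Y) = -[(9/13)·log₂(9/13) + (4/13)·log₂(4/13)]
  = 0.3673 + 0.5232 = 0.8905 bits

H(X|Y) = H(X,Y) - H(Y) = 1.6692 - 0.8905 = 0.7787 bits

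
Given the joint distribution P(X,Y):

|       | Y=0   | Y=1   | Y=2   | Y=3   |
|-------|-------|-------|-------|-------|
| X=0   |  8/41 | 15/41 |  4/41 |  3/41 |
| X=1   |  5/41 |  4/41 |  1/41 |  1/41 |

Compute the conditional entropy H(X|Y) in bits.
0.8161 bits

H(X|Y) = H(X,Y) - H(Y)

H(X,Y) = -Σ_{x,y} P(x,y) log₂ P(x,y). Per-cell terms -P(x,y)·log₂P(x,y):
  X=0: 0.4600, 0.5307, 0.3276, 0.2760
  X=1: 0.3702, 0.3276, 0.1307, 0.1307
Sum of the 8 terms: H(X,Y) = 2.5535 bits

Marginal of Y (column sums):
  P(Y=0) = 8/41 + 5/41 = 13/41
  P(Y=1) = 15/41 + 4/41 = 19/41
  P(Y=2) = 4/41 + 1/41 = 5/41
  P(Y=3) = 3/41 + 1/41 = 4/41
H(Y) = -[(13/41)·log₂(13/41) + (19/41)·log₂(19/41) + (5/41)·log₂(5/41) + (4/41)·log₂(4/41)]
  = 0.5254 + 0.5142 + 0.3702 + 0.3276 = 1.7374 bits

H(X|Y) = H(X,Y) - H(Y) = 2.5535 - 1.7374 = 0.8161 bits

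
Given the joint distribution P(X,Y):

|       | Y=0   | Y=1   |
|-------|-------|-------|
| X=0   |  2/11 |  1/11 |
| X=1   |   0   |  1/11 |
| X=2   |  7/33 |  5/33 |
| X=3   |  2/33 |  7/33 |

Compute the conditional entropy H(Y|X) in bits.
0.8152 bits

H(Y|X) = H(X,Y) - H(X)

H(X,Y) = -Σ_{x,y} P(x,y) log₂ P(x,y). Per-cell terms -P(x,y)·log₂P(x,y):
  X=0: 0.4472, 0.3145
  X=1: 0.0000, 0.3145
  X=2: 0.4745, 0.4125
  X=3: 0.2451, 0.4745
  (cells with P = 0 contribute 0)
Sum of the 8 terms: H(X,Y) = 2.6828 bits

Marginal of X (row sums):
  P(X=0) = 2/11 + 1/11 = 3/11
  P(X=1) = 0 + 1/11 = 1/11
  P(X=2) = 7/33 + 5/33 = 4/11
  P(X=3) = 2/33 + 7/33 = 3/11
H(X) = -[(3/11)·log₂(3/11) + (1/11)·log₂(1/11) + (4/11)·log₂(4/11) + (3/11)·log₂(3/11)]
  = 0.5112 + 0.3145 + 0.5307 + 0.5112 = 1.8676 bits

H(Y|X) = H(X,Y) - H(X) = 2.6828 - 1.8676 = 0.8152 bits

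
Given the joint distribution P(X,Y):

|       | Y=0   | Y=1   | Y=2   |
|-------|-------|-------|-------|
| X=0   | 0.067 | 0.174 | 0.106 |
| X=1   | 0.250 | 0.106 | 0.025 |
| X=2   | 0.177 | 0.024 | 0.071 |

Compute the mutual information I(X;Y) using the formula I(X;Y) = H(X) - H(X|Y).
0.2002 bits

I(X;Y) = H(X) - H(X|Y)

Marginal of X (row sums):
  P(X=0) = 0.067 + 0.174 + 0.106 = 0.347
  P(X=1) = 0.250 + 0.106 + 0.025 = 0.381
  P(X=2) = 0.177 + 0.024 + 0.071 = 0.272
H(X) = -[0.347·log₂(0.347) + 0.381·log₂(0.381) + 0.272·log₂(0.272)]
  = 0.5299 + 0.5304 + 0.5109 = 1.5712 bits

Marginal of Y (column sums):
  P(Y=0) = 0.067 + 0.250 + 0.177 = 0.494
  P(Y=1) = 0.174 + 0.106 + 0.024 = 0.304
  P(Y=2) = 0.106 + 0.025 + 0.071 = 0.202
H(X|Y) = Σ_y P(y)·H(X|Y=y):
  Y=0: P(Y=0) = 0.494, P(X|Y=0) = (67/494, 125/247, 177/494) → H(X|Y=0) = 1.4187
  Y=1: P(Y=1) = 0.304, P(X|Y=1) = (87/152, 53/152, 3/38) → H(X|Y=1) = 1.2799
  Y=2: P(Y=2) = 0.202, P(X|Y=2) = (53/101, 25/202, 71/202) → H(X|Y=2) = 1.3914
H(X|Y) = 0.494·1.4187 + 0.304·1.2799 + 0.202·1.3914 = 1.3710 bits

I(X;Y) = H(X) - H(X|Y) = 1.5712 - 1.3710 = 0.2002 bits

Cross-check via I(X;Y) = H(X) + H(Y) - H(X,Y): computing H(Y) from the column sums and H(X,Y) from the 9 cells in the same way gives H(Y) = 1.4910 bits and H(X,Y) = 2.8620 bits, so
I(X;Y) = 1.5712 + 1.4910 - 2.8620 = 0.2002 bits ✓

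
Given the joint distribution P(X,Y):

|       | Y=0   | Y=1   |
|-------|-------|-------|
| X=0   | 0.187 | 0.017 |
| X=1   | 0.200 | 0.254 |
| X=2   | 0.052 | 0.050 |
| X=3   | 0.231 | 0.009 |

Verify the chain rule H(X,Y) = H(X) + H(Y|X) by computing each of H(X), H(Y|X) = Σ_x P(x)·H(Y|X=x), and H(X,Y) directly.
H(X) = 1.8151 bits, H(Y|X) = 0.6911 bits, H(X,Y) = 2.5062 bits

Marginal of X (row sums):
  P(X=0) = 0.187 + 0.017 = 0.204
  P(X=1) = 0.200 + 0.254 = 0.454
  P(X=2) = 0.052 + 0.050 = 0.102
  P(X=3) = 0.231 + 0.009 = 0.240
H(X) = -[0.204·log₂(0.204) + 0.454·log₂(0.454) + 0.102·log₂(0.102) + 0.240·log₂(0.240)]
  = 0.46785 + 0.51721 + 0.33592 + 0.49413 = 1.8151 bits

H(Y|X) = Σ_x P(x)·H(Y|X=x):
  X=0: P(X=0) = 0.204, P(Y|X=0) = (11/12, 1/12) → H(Y|X=0) = 0.41382
  X=1: P(X=1) = 0.454, P(Y|X=1) = (100/227, 127/227) → H(Y|X=1) = 0.98977
  X=2: P(X=2) = 0.102, P(Y|X=2) = (26/51, 25/51) → H(Y|X=2) = 0.99972
  X=3: P(X=3) = 0.240, P(Y|X=3) = (77/80, 3/80) → H(Y|X=3) = 0.23071
H(Y|X) = 0.204·0.41382 + 0.454·0.98977 + 0.102·0.99972 + 0.240·0.23071 = 0.6911 bits

H(X,Y) = -Σ_{x,y} P(x,y) log₂ P(x,y). Per-cell terms -P(x,y)·log₂P(x,y):
  X=0: 0.45233, 0.09993
  X=1: 0.46439, 0.50218
  X=2: 0.22180, 0.21610
  X=3: 0.48834, 0.06116
Sum of the 8 terms: H(X,Y) = 2.5062 bits

Chain rule check:
  H(X) + H(Y|X) = 1.8151 + 0.6911 = 2.5062 bits
  H(X,Y) = 2.5062 bits
✓ Chain rule verified.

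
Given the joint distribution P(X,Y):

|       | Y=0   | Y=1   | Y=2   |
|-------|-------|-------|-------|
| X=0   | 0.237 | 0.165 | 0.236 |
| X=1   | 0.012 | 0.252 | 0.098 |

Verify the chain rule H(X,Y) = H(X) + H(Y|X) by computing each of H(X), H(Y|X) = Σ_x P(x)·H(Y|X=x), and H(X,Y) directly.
H(X) = 0.9443 bits, H(Y|X) = 1.3745 bits, H(X,Y) = 2.3189 bits

Marginal of X (row sums):
  P(X=0) = 0.237 + 0.165 + 0.236 = 0.638
  P(X=1) = 0.012 + 0.252 + 0.098 = 0.362
H(X) = -[0.638·log₂(0.638) + 0.362·log₂(0.362)]
  = 0.41366 + 0.53067 = 0.9443 bits

H(Y|X) = Σ_x P(x)·H(Y|X=x):
  X=0: P(X=0) = 0.638, P(Y|X=0) = (237/638, 15/58, 118/319) → H(Y|X=0) = 1.56603
  X=1: P(X=1) = 0.362, P(Y|X=1) = (6/181, 126/181, 49/181) → H(Y|X=1) = 1.03704
H(Y|X) = 0.638·1.56603 + 0.362·1.03704 = 1.3745 bits

H(X,Y) = -Σ_{x,y} P(x,y) log₂ P(x,y). Per-cell terms -P(x,y)·log₂P(x,y):
  X=0: 0.49226, 0.42891, 0.49162
  X=1: 0.07657, 0.50110, 0.32841
Sum of the 6 terms: H(X,Y) = 2.3189 bits

Chain rule check:
  H(X) + H(Y|X) = 0.9443 + 1.3745 = 2.3188 bits
  H(X,Y) = 2.3189 bits
✓ Chain rule verified (Δ = 0.0001 is 4-dp rounding noise: each of the three values was rounded independently).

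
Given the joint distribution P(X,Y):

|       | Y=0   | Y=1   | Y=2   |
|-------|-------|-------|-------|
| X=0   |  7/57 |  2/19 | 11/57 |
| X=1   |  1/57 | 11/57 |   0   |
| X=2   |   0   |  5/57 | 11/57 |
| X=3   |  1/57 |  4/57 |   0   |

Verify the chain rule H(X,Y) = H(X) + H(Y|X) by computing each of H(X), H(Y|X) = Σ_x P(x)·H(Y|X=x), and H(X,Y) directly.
H(X) = 1.8212 bits, H(Y|X) = 1.0480 bits, H(X,Y) = 2.8692 bits

Marginal of X (row sums):
  P(X=0) = 7/57 + 2/19 + 11/57 = 8/19
  P(X=1) = 1/57 + 11/57 + 0 = 4/19
  P(X=2) = 0 + 5/57 + 11/57 = 16/57
  P(X=3) = 1/57 + 4/57 + 0 = 5/57
H(X) = -[(8/19)·log₂(8/19) + (4/19)·log₂(4/19) + (16/57)·log₂(16/57) + (5/57)·log₂(5/57)]
  = 0.52544 + 0.47325 + 0.51450 + 0.30798 = 1.8212 bits

H(Y|X) = Σ_x P(x)·H(Y|X=x):
  X=0: P(X=0) = 8/19, P(Y|X=0) = (7/24, 1/4, 11/24) → H(Y|X=0) = 1.53434
  X=1: P(X=1) = 4/19, P(Y|X=1) = (1/12, 11/12, 0) → H(Y|X=1) = 0.41382
  X=2: P(X=2) = 16/57, P(Y|X=2) = (0, 5/16, 11/16) → H(Y|X=2) = 0.89604
  X=3: P(X=3) = 5/57, P(Y|X=3) = (1/5, 4/5, 0) → H(Y|X=3) = 0.72193
H(Y|X) = (8/19)·1.53434 + (4/19)·0.41382 + (16/57)·0.89604 + (5/57)·0.72193 = 1.0480 bits

H(X,Y) = -Σ_{x,y} P(x,y) log₂ P(x,y). Per-cell terms -P(x,y)·log₂P(x,y):
  X=0: 0.37156, 0.34189, 0.45804
  X=1: 0.10233, 0.45804, 0.00000
  X=2: 0.00000, 0.30798, 0.45804
  X=3: 0.10233, 0.26897, 0.00000
  (cells with P = 0 contribute 0)
Sum of the 12 terms: H(X,Y) = 2.8692 bits

Chain rule check:
  H(X) + H(Y|X) = 1.8212 + 1.0480 = 2.8692 bits
  H(X,Y) = 2.8692 bits
✓ Chain rule verified.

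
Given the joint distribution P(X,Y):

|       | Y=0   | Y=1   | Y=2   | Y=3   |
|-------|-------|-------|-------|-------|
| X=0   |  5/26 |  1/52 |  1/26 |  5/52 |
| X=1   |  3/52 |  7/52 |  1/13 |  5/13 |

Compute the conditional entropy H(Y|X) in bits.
1.5838 bits

H(Y|X) = H(X,Y) - H(X)

H(X,Y) = -Σ_{x,y} P(x,y) log₂ P(x,y). Per-cell terms -P(x,y)·log₂P(x,y):
  X=0: 0.4574, 0.1096, 0.1808, 0.3249
  X=1: 0.2374, 0.3895, 0.2846, 0.5302
Sum of the 8 terms: H(X,Y) = 2.5144 bits

Marginal of X (row sums):
  P(X=0) = 5/26 + 1/52 + 1/26 + 5/52 = 9/26
  P(X=1) = 3/52 + 7/52 + 1/13 + 5/13 = 17/26
H(X) = -[(9/26)·log₂(9/26) + (17/26)·log₂(17/26)]
  = 0.5298 + 0.4008 = 0.9306 bits

H(Y|X) = H(X,Y) - H(X) = 2.5144 - 0.9306 = 1.5838 bits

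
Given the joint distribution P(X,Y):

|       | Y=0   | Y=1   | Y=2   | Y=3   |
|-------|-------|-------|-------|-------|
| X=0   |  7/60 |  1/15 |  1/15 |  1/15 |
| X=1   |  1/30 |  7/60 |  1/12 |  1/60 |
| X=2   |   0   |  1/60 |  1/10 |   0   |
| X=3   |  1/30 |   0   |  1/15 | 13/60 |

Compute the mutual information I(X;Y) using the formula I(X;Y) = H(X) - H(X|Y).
0.4737 bits

I(X;Y) = H(X) - H(X|Y)

Marginal of X (row sums):
  P(X=0) = 7/60 + 1/15 + 1/15 + 1/15 = 19/60
  P(X=1) = 1/30 + 7/60 + 1/12 + 1/60 = 1/4
  P(X=2) = 0 + 1/60 + 1/10 + 0 = 7/60
  P(X=3) = 1/30 + 0 + 1/15 + 13/60 = 19/60
H(X) = -[(19/60)·log₂(19/60) + (1/4)·log₂(1/4) + (7/60)·log₂(7/60) + (19/60)·log₂(19/60)]
  = 0.52534 + 0.50000 + 0.36161 + 0.52534 = 1.9123 bits

Marginal of Y (column sums):
  P(Y=0) = 7/60 + 1/30 + 0 + 1/30 = 11/60
  P(Y=1) = 1/15 + 7/60 + 1/60 + 0 = 1/5
  P(Y=2) = 1/15 + 1/12 + 1/10 + 1/15 = 19/60
  P(Y=3) = 1/15 + 1/60 + 0 + 13/60 = 3/10
H(X|Y) = Σ_y P(y)·H(X|Y=y):
  Y=0: P(Y=0) = 11/60, P(X|Y=0) = (7/11, 2/11, 0, 2/11) → H(X|Y=0) = 1.30930
  Y=1: P(Y=1) = 1/5, P(X|Y=1) = (1/3, 7/12, 1/12, 0) → H(X|Y=1) = 1.28067
  Y=2: P(Y=2) = 19/60, P(X|Y=2) = (4/19, 5/19, 6/19, 4/19) → H(X|Y=2) = 1.97848
  Y=3: P(Y=3) = 3/10, P(X|Y=3) = (2/9, 1/18, 0, 13/18) → H(X|Y=3) = 1.05294
H(X|Y) = (11/60)·1.30930 + (1/5)·1.28067 + (19/60)·1.97848 + (3/10)·1.05294 = 1.4386 bits

I(X;Y) = H(X) - H(X|Y) = 1.9123 - 1.4386 = 0.4737 bits

Cross-check via I(X;Y) = H(X) + H(Y) - H(X,Y): computing H(Y) from the column sums and H(X,Y) from the 16 cells in the same way gives H(Y) = 1.9595 bits and H(X,Y) = 3.3981 bits, so
I(X;Y) = 1.9123 + 1.9595 - 3.3981 = 0.4737 bits ✓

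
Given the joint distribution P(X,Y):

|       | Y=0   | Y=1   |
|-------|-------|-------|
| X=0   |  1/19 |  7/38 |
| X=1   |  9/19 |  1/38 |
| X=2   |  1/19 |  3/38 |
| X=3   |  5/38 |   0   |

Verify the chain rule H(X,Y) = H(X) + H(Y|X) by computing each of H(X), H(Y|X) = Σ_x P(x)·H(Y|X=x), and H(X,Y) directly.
H(X) = 1.7622 bits, H(Y|X) = 0.4575 bits, H(X,Y) = 2.2196 bits

Marginal of X (row sums):
  P(X=0) = 1/19 + 7/38 = 9/38
  P(X=1) = 9/19 + 1/38 = 1/2
  P(X=2) = 1/19 + 3/38 = 5/38
  P(X=3) = 5/38 + 0 = 5/38
H(X) = -[(9/38)·log₂(9/38) + (1/2)·log₂(1/2) + (5/38)·log₂(5/38) + (5/38)·log₂(5/38)]
  = 0.492158 + 0.500000 + 0.385000 + 0.385000 = 1.7622 bits

H(Y|X) = Σ_x P(x)·H(Y|X=x):
  X=0: P(X=0) = 9/38, P(Y|X=0) = (2/9, 7/9) → H(Y|X=0) = 0.764205
  X=1: P(X=1) = 1/2, P(Y|X=1) = (18/19, 1/19) → H(Y|X=1) = 0.297472
  X=2: P(X=2) = 5/38, P(Y|X=2) = (2/5, 3/5) → H(Y|X=2) = 0.970951
  X=3: P(X=3) = 5/38, P(Y|X=3) = (1, 0) → H(Y|X=3) = 0.000000
H(Y|X) = (9/38)·0.764205 + (1/2)·0.297472 + (5/38)·0.970951 + (5/38)·0.000000 = 0.4575 bits

H(X,Y) = -Σ_{x,y} P(x,y) log₂ P(x,y). Per-cell terms -P(x,y)·log₂P(x,y):
  X=0: 0.223575, 0.449579
  X=1: 0.510633, 0.138103
  X=2: 0.223575, 0.289181
  X=3: 0.385000, 0.000000
  (cells with P = 0 contribute 0)
Sum of the 8 terms: H(X,Y) = 2.2196 bits

Chain rule check:
  H(X) + H(Y|X) = 1.7622 + 0.4575 = 2.2197 bits
  H(X,Y) = 2.2196 bits
✓ Chain rule verified (Δ = 0.0001 is 4-dp rounding noise: each of the three values was rounded independently).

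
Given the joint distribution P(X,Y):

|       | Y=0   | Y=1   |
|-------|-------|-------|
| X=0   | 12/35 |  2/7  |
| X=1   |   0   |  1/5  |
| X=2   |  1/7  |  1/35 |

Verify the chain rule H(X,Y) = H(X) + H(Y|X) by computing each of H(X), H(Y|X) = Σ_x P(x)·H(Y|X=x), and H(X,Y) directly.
H(X) = 1.3216 bits, H(Y|X) = 0.7363 bits, H(X,Y) = 2.0579 bits

Marginal of X (row sums):
  P(X=0) = 12/35 + 2/7 = 22/35
  P(X=1) = 0 + 1/5 = 1/5
  P(X=2) = 1/7 + 1/35 = 6/35
H(X) = -[(22/35)·log₂(22/35) + (1/5)·log₂(1/5) + (6/35)·log₂(6/35)]
  = 0.42105 + 0.46439 + 0.43617 = 1.3216 bits

H(Y|X) = Σ_x P(x)·H(Y|X=x):
  X=0: P(X=0) = 22/35, P(Y|X=0) = (6/11, 5/11) → H(Y|X=0) = 0.99403
  X=1: P(X=1) = 1/5, P(Y|X=1) = (0, 1) → H(Y|X=1) = 0.00000
  X=2: P(X=2) = 6/35, P(Y|X=2) = (5/6, 1/6) → H(Y|X=2) = 0.65002
H(Y|X) = (22/35)·0.99403 + (1/5)·0.00000 + (6/35)·0.65002 = 0.7363 bits

H(X,Y) = -Σ_{x,y} P(x,y) log₂ P(x,y). Per-cell terms -P(x,y)·log₂P(x,y):
  X=0: 0.52948, 0.51639
  X=1: 0.00000, 0.46439
  X=2: 0.40105, 0.14655
  (cells with P = 0 contribute 0)
Sum of the 6 terms: H(X,Y) = 2.0579 bits

Chain rule check:
  H(X) + H(Y|X) = 1.3216 + 0.7363 = 2.0579 bits
  H(X,Y) = 2.0579 bits
✓ Chain rule verified.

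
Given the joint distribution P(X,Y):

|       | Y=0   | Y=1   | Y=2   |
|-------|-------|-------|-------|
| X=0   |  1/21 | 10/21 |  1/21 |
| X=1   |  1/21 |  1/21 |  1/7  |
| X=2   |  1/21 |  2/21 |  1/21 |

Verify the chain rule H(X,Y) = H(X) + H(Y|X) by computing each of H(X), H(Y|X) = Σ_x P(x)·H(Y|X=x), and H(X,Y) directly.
H(X) = 1.4100 bits, H(Y|X) = 1.0788 bits, H(X,Y) = 2.4888 bits

Marginal of X (row sums):
  P(X=0) = 1/21 + 10/21 + 1/21 = 4/7
  P(X=1) = 1/21 + 1/21 + 1/7 = 5/21
  P(X=2) = 1/21 + 2/21 + 1/21 = 4/21
H(X) = -[(4/7)·log₂(4/7) + (5/21)·log₂(5/21) + (4/21)·log₂(4/21)]
  = 0.46135 + 0.49295 + 0.45568 = 1.4100 bits

H(Y|X) = Σ_x P(x)·H(Y|X=x):
  X=0: P(X=0) = 4/7, P(Y|X=0) = (1/12, 5/6, 1/12) → H(Y|X=0) = 0.81669
  X=1: P(X=1) = 5/21, P(Y|X=1) = (1/5, 1/5, 3/5) → H(Y|X=1) = 1.37095
  X=2: P(X=2) = 4/21, P(Y|X=2) = (1/4, 1/2, 1/4) → H(Y|X=2) = 1.50000
H(Y|X) = (4/7)·0.81669 + (5/21)·1.37095 + (4/21)·1.50000 = 1.0788 bits

H(X,Y) = -Σ_{x,y} P(x,y) log₂ P(x,y). Per-cell terms -P(x,y)·log₂P(x,y):
  X=0: 0.20916, 0.50971, 0.20916
  X=1: 0.20916, 0.20916, 0.40105
  X=2: 0.20916, 0.32308, 0.20916
Sum of the 9 terms: H(X,Y) = 2.4888 bits

Chain rule check:
  H(X) + H(Y|X) = 1.4100 + 1.0788 = 2.4888 bits
  H(X,Y) = 2.4888 bits
✓ Chain rule verified.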